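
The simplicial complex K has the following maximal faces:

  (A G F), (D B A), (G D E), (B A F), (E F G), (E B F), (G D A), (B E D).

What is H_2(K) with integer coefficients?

Order the vertices as A < B < D < E < F < G. Listing each simplex with vertices in this order, K has dimension 2 with simplices:

  0-simplices (6): A, B, D, E, F, G
  1-simplices (12): AB, AD, AF, AG, BD, BE, BF, DE, DG, EF, EG, FG
  2-simplices (8): ABD, ABF, ADG, AFG, BDE, BEF, DEG, EFG

so the chain groups are C_0 ≅ Z^6, C_1 ≅ Z^12, C_2 ≅ Z^8.

Boundary ∂_1: C_1 → C_0 sends each edge [p,q] (with p < q) to q − p.
As a 6×12 matrix over Z this has rank 5, with invariant factors (1,1,1,1,1).

The boundary map ∂_2: C_2 → C_1 acts by ∂[p,q,r] = [q,r] − [p,r] + [p,q]. For instance
  ∂ABF = BF − AF + AB,
  ∂ADG = DG − AG + AD.
This gives a 12×8 integer matrix of rank 7; reducing to Smith normal form yields diagonal entries (1,1,1,1,1,1,1).

Now H_k = ker ∂_k / im ∂_{k+1}, so:

  H_2: rank ker ∂_2 − rank ∂_3 = (8 − 7) − 0 = 1, and there is no ∂_3, so H_2 = Z.

H_2 = Z.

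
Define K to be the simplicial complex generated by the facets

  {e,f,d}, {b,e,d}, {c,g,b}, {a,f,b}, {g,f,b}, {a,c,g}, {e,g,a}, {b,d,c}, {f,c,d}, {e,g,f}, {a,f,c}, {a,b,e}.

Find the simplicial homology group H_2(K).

Take the total order a < b < c < d < e < f < g on the vertex set. Then K (dimension 2) consists of the simplices:

  0-simplices (7): a, b, c, d, e, f, g
  1-simplices (18): ab, ac, ae, af, ag, bc, bd, be, bf, bg, cd, cf, cg, de, df, ef, eg, fg
  2-simplices (12): abe, abf, acf, acg, aeg, bcd, bcg, bde, bfg, cdf, def, efg

giving chain groups C_0 ≅ Z^7, C_1 ≅ Z^18, C_2 ≅ Z^12.

The boundary map ∂_1: C_1 → C_0 is given by ∂[p,q] = [q] − [p]. For instance
  ∂cf = f − c.
The 7×18 boundary matrix has rank 6 and Smith normal form diag(1,1,1,1,1,1).

The boundary map ∂_2: C_2 → C_1 acts by ∂[p,q,r] = [q,r] − [p,r] + [p,q]. For instance
  ∂aeg = eg − ag + ae,
  ∂bcg = cg − bg + bc.
As a 18×12 matrix over Z this has rank 12, with invariant factors (1,1,1,1,1,1,1,1,1,1,1,2).

From H_k ≅ ker(∂_k) / im(∂_{k+1}) we obtain:

  H_2: rank ker ∂_2 − rank ∂_3 = (12 − 12) − 0 = 0, and there is no ∂_3, so H_2 = 0.

H_2 ≅ 0.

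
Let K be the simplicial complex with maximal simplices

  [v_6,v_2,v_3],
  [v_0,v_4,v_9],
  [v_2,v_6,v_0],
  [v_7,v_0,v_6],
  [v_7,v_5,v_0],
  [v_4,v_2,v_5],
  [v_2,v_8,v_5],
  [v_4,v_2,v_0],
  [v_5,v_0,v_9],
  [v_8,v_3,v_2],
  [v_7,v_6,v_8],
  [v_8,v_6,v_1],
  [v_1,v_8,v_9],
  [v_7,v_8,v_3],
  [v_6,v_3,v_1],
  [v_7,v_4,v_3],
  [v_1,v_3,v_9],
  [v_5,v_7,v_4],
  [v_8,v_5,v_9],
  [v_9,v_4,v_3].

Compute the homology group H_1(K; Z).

H_1 ≅ Z ⊕ Z/2Z.

K has 10 vertices, 30 edges, 20 triangles.
rank ∂_1 = 9, rank ∂_2 = 20 ⇒ b_1 = 30 − 9 − 20 = 1; ∂_2 has invariant factor(s) [2] giving torsion. So H_1 ≅ Z ⊕ Z/2Z.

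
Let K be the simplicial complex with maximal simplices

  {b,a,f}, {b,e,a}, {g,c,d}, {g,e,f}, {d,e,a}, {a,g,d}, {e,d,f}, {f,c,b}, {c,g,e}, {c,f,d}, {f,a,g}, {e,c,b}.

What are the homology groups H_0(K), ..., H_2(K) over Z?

H_0 = Z,  H_1 = Z/2,  H_2 = 0.

K has 7 vertices, 18 edges, 12 triangles.
rank ∂_0 = 0, rank ∂_1 = 6 ⇒ b_0 = 7 − 0 − 6 = 1; all invariant factors of ∂_1 are 1 so no torsion. So H_0 = Z.
rank ∂_1 = 6, rank ∂_2 = 12 ⇒ b_1 = 18 − 6 − 12 = 0; ∂_2 has invariant factor(s) [2] giving torsion. So H_1 = Z/2.
rank ∂_2 = 12, rank ∂_3 = 0 ⇒ b_2 = 12 − 12 − 0 = 0. So H_2 = 0.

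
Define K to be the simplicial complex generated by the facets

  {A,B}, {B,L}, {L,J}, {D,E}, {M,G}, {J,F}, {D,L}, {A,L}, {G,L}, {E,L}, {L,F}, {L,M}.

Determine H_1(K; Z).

Order the vertices as A < B < D < E < F < G < J < L < M. Listing each simplex with vertices in this order, K has dimension 1 with simplices:

  0-simplices (9): A, B, D, E, F, G, J, L, M
  1-simplices (12): AB, AL, BL, DE, DL, EL, FJ, FL, GL, GM, JL, LM

giving chain groups C_0 ≅ Z^9, C_1 ≅ Z^12.

∂_1: C_1 → C_0 sends each edge [p,q] (with p < q) to q − p.
The resulting 9×12 matrix has rank 8, and its Smith normal form has invariant factors (1,1,1,1,1,1,1,1).

Now H_k = ker ∂_k / im ∂_{k+1}, so:

  H_1: rank ker ∂_1 − rank ∂_2 = (12 − 8) − 0 = 4, and there is no ∂_2, so H_1 ≅ Z^4.

H_1 = Z^4.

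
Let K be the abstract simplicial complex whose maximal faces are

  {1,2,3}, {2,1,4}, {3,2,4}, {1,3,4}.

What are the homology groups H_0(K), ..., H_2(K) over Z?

H_0 ≅ Z,  H_1 = 0,  H_2 ≅ Z.

Fix the vertex order 1 < 2 < 3 < 4 and write every simplex with vertices in increasing order. Then dim K = 2 and the simplices of K are:

  0-simplices (4): [1], [2], [3], [4]
  1-simplices (6): [1,2], [1,3], [1,4], [2,3], [2,4], [3,4]
  2-simplices (4): [1,2,3], [1,2,4], [1,3,4], [2,3,4]

giving chain groups C_0 ≅ Z^4, C_1 ≅ Z^6, C_2 ≅ Z^4.

The boundary map ∂_1: C_1 → C_0 maps an edge to its endpoints' difference, ∂[p,q] = q − p.
The 4×6 boundary matrix has rank 3 and Smith normal form diag(1,1,1).

The boundary map ∂_2: C_2 → C_1 acts by ∂[p,q,r] = [q,r] − [p,r] + [p,q]. For instance
  ∂[2,3,4] = [3,4] − [2,4] + [2,3],
  ∂[1,2,4] = [2,4] − [1,4] + [1,2].
The 6×4 boundary matrix has rank 3 and Smith normal form diag(1,1,1).

Reading off H_k = ker ∂_k / im ∂_{k+1}:

  H_0: rank C_0 − rank ∂_1 = 4 − 3 = 1, and the invariant factors of ∂_1 are all 1, so H_0 ≅ Z.
  H_1: rank ker ∂_1 − rank ∂_2 = (6 − 3) − 3 = 0, and the invariant factors of ∂_2 are all 1, so H_1 ≅ 0.
  H_2: rank ker ∂_2 − rank ∂_3 = (4 − 3) − 0 = 1, and there is no ∂_3, so H_2 ≅ Z.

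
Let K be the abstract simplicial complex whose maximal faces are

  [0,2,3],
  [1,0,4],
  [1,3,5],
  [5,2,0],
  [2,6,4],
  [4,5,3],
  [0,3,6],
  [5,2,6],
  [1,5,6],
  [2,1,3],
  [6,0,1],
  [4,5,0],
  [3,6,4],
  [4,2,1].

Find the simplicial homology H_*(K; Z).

Take the total order 0 < 1 < 2 < 3 < 4 < 5 < 6 on the vertex set. Then K (dimension 2) consists of the simplices:

  0-simplices (7): [0], [1], [2], [3], [4], [5], [6]
  1-simplices (21): [0,1], [0,2], [0,3], [0,4], [0,5], [0,6], [1,2], [1,3], [1,4], [1,5], [1,6], [2,3], [2,4], [2,5], [2,6], [3,4], [3,5], [3,6], [4,5], [4,6], [5,6]
  2-simplices (14): [0,1,4], [0,1,6], [0,2,3], [0,2,5], [0,3,6], [0,4,5], [1,2,3], [1,2,4], [1,3,5], [1,5,6], [2,4,6], [2,5,6], [3,4,5], [3,4,6]

giving chain groups C_0 ≅ Z^7, C_1 ≅ Z^21, C_2 ≅ Z^14.

The boundary map ∂_1: C_1 → C_0 maps an edge to its endpoints' difference, ∂[p,q] = q − p. For instance
  ∂[0,4] = [4] − [0].
The resulting 7×21 matrix has rank 6, and its Smith normal form has invariant factors (1,1,1,1,1,1).

The boundary map ∂_2: C_2 → C_1 acts by ∂[p,q,r] = [q,r] − [p,r] + [p,q]. For instance
  ∂[1,5,6] = [5,6] − [1,6] + [1,5],
  ∂[3,4,5] = [4,5] − [3,5] + [3,4].
The 21×14 boundary matrix has rank 13 and Smith normal form diag(1,1,1,1,1,1,1,1,1,1,1,1,1).

Computing H_k = (kernel of ∂_k) / (image of ∂_{k+1}):

  H_0: rank C_0 − rank ∂_1 = 7 − 6 = 1, and the invariant factors of ∂_1 are all 1, so H_0 = Z.
  H_1: rank ker ∂_1 − rank ∂_2 = (21 − 6) − 13 = 2, and the invariant factors of ∂_2 are all 1, so H_1 = Z^2.
  H_2: rank ker ∂_2 − rank ∂_3 = (14 − 13) − 0 = 1, and there is no ∂_3, so H_2 = Z.

As a check, the Euler characteristic is 7 − 21 + 14 = 0, which agrees with 1 − 2 + 1 = 0.

H_0 ≅ Z,  H_1 ≅ Z^2,  H_2 ≅ Z.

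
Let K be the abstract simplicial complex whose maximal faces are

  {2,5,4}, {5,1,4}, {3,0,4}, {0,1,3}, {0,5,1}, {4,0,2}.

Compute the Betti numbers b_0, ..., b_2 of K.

Fix the vertex order 0 < 1 < 2 < 3 < 4 < 5 and write every simplex with vertices in increasing order. Then dim K = 2 and the simplices of K are:

  0-simplices (6): [0], [1], [2], [3], [4], [5]
  1-simplices (12): [0,1], [0,2], [0,3], [0,4], [0,5], [1,3], [1,4], [1,5], [2,4], [2,5], [3,4], [4,5]
  2-simplices (6): [0,1,3], [0,1,5], [0,2,4], [0,3,4], [1,4,5], [2,4,5]

giving chain groups C_0 ≅ Z^6, C_1 ≅ Z^12, C_2 ≅ Z^6.

∂_1: C_1 → C_0 sends each edge [p,q] (with p < q) to q − p.
The resulting 6×12 matrix has rank 5, and its Smith normal form has invariant factors (1,1,1,1,1).

Boundary ∂_2: C_2 → C_1 acts by ∂[p,q,r] = [q,r] − [p,r] + [p,q]. For instance
  ∂[2,4,5] = [4,5] − [2,5] + [2,4],
  ∂[0,3,4] = [3,4] − [0,4] + [0,3].
As a 12×6 matrix over Z this has rank 6, with invariant factors (1,1,1,1,1,1).

From H_k ≅ ker(∂_k) / im(∂_{k+1}) we obtain:

  H_0: rank C_0 − rank ∂_1 = 6 − 5 = 1, and the invariant factors of ∂_1 are all 1, so H_0 = Z.
  H_1: rank ker ∂_1 − rank ∂_2 = (12 − 5) − 6 = 1, and the invariant factors of ∂_2 are all 1, so H_1 = Z.
  H_2: rank ker ∂_2 − rank ∂_3 = (6 − 6) − 0 = 0, and there is no ∂_3, so H_2 = 0.

As a check, the Euler characteristic is 6 − 12 + 6 = 0, which agrees with 1 − 1 + 0 = 0.
(K is a triangulation of the cylinder S^1 x I.)

Hence the Betti numbers are b_0 = 1, b_1 = 1, b_2 = 0.

b_0 = 1, b_1 = 1, b_2 = 0.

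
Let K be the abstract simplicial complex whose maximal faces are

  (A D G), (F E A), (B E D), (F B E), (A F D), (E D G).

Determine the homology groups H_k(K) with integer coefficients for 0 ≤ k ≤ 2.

Order the vertices as A < B < D < E < F < G. Listing each simplex with vertices in this order, K has dimension 2 with simplices:

  0-simplices (6): A, B, D, E, F, G
  1-simplices (12): AD, AE, AF, AG, BD, BE, BF, DE, DF, DG, EF, EG
  2-simplices (6): ADF, ADG, AEF, BDE, BEF, DEG

so the chain groups are C_0 ≅ Z^6, C_1 ≅ Z^12, C_2 ≅ Z^6.

∂_1: C_1 → C_0 maps an edge to its endpoints' difference, ∂[p,q] = q − p.
As a 6×12 matrix over Z this has rank 5, with invariant factors (1,1,1,1,1).

Boundary ∂_2: C_2 → C_1 sends each 2-simplex [p,q,r] to [q,r] − [p,r] + [p,q]. For instance
  ∂AEF = EF − AF + AE,
  ∂DEG = EG − DG + DE.
As a 12×6 matrix over Z this has rank 6, with invariant factors (1,1,1,1,1,1).

Computing H_k = (kernel of ∂_k) / (image of ∂_{k+1}):

  H_0: rank C_0 − rank ∂_1 = 6 − 5 = 1, and the invariant factors of ∂_1 are all 1, so H_0 = Z.
  H_1: rank ker ∂_1 − rank ∂_2 = (12 − 5) − 6 = 1, and the invariant factors of ∂_2 are all 1, so H_1 = Z.
  H_2: rank ker ∂_2 − rank ∂_3 = (6 − 6) − 0 = 0, and there is no ∂_3, so H_2 = 0.

As a check, the Euler characteristic is 6 − 12 + 6 = 0, which agrees with 1 − 1 + 0 = 0.

H_0 = Z,  H_1 = Z,  H_2 = 0.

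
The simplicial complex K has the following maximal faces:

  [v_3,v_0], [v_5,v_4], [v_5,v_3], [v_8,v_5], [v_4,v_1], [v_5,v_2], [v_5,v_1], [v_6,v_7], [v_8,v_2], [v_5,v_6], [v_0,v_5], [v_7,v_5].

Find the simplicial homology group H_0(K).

H_0 = Z.

Order the vertices as v_0 < v_1 < v_2 < v_3 < v_4 < v_5 < v_6 < v_7 < v_8. Listing each simplex with vertices in this order, K has dimension 1 with simplices:

  0-simplices (9): [v_0], [v_1], [v_2], [v_3], [v_4], [v_5], [v_6], [v_7], [v_8]
  1-simplices (12): [v_0,v_3], [v_0,v_5], [v_1,v_4], [v_1,v_5], [v_2,v_5], [v_2,v_8], [v_3,v_5], [v_4,v_5], [v_5,v_6], [v_5,v_7], [v_5,v_8], [v_6,v_7]

giving chain groups C_0 ≅ Z^9, C_1 ≅ Z^12.

Boundary ∂_1: C_1 → C_0 is given by ∂[p,q] = [q] − [p].
This gives a 9×12 integer matrix of rank 8; reducing to Smith normal form yields diagonal entries (1,1,1,1,1,1,1,1).

Computing H_k = (kernel of ∂_k) / (image of ∂_{k+1}):

  H_0: rank C_0 − rank ∂_1 = 9 − 8 = 1, and the invariant factors of ∂_1 are all 1, so H_0 ≅ Z.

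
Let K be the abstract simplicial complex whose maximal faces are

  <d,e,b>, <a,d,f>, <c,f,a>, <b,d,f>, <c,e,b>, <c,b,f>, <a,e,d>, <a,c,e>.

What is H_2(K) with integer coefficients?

Take the total order a < b < c < d < e < f on the vertex set. Then K (dimension 2) consists of the simplices:

  0-simplices (6): a, b, c, d, e, f
  1-simplices (12): ac, ad, ae, af, bc, bd, be, bf, ce, cf, de, df
  2-simplices (8): ace, acf, ade, adf, bce, bcf, bde, bdf

giving chain groups C_0 ≅ Z^6, C_1 ≅ Z^12, C_2 ≅ Z^8.

The boundary map ∂_1: C_1 → C_0 maps an edge to its endpoints' difference, ∂[p,q] = q − p. For instance
  ∂ad = d − a.
The resulting 6×12 matrix has rank 5, and its Smith normal form has invariant factors (1,1,1,1,1).

∂_2: C_2 → C_1 sends each 2-simplex [p,q,r] to [q,r] − [p,r] + [p,q]. For instance
  ∂bcf = cf − bf + bc,
  ∂ade = de − ae + ad.
As a 12×8 matrix over Z this has rank 7, with invariant factors (1,1,1,1,1,1,1).

Reading off H_k = ker ∂_k / im ∂_{k+1}:

  H_2: rank ker ∂_2 − rank ∂_3 = (8 − 7) − 0 = 1, and there is no ∂_3, so H_2 ≅ Z.

H_2 = Z.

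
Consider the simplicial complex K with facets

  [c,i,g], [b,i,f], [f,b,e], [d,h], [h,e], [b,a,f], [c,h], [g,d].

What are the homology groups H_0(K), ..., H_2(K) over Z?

Order the vertices as a < b < c < d < e < f < g < h < i. Listing each simplex with vertices in this order, K has dimension 2 with simplices:

  0-simplices (9): a, b, c, d, e, f, g, h, i
  1-simplices (14): ab, af, be, bf, bi, cg, ch, ci, dg, dh, ef, eh, fi, gi
  2-simplices (4): abf, bef, bfi, cgi

Hence C_0 ≅ Z^9, C_1 ≅ Z^14, C_2 ≅ Z^4.

Boundary ∂_1: C_1 → C_0 maps an edge to its endpoints' difference, ∂[p,q] = q − p. For instance
  ∂fi = i − f.
This gives a 9×14 integer matrix of rank 8; reducing to Smith normal form yields diagonal entries (1,1,1,1,1,1,1,1).

The boundary map ∂_2: C_2 → C_1 acts by ∂[p,q,r] = [q,r] − [p,r] + [p,q]. For instance
  ∂bef = ef − bf + be,
  ∂cgi = gi − ci + cg.
The resulting 14×4 matrix has rank 4, and its Smith normal form has invariant factors (1,1,1,1).

Now H_k = ker ∂_k / im ∂_{k+1}, so:

  H_0: rank C_0 − rank ∂_1 = 9 − 8 = 1, and the invariant factors of ∂_1 are all 1, so H_0 ≅ Z.
  H_1: rank ker ∂_1 − rank ∂_2 = (14 − 8) − 4 = 2, and the invariant factors of ∂_2 are all 1, so H_1 ≅ Z^2.
  H_2: rank ker ∂_2 − rank ∂_3 = (4 − 4) − 0 = 0, and there is no ∂_3, so H_2 ≅ 0.

H_0 ≅ Z,  H_1 ≅ Z^2,  H_2 = 0.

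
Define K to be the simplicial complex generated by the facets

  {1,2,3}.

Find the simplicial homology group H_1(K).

Take the total order 1 < 2 < 3 on the vertex set. Then K (dimension 2) consists of the simplices:

  0-simplices (3): [1], [2], [3]
  1-simplices (3): [1,2], [1,3], [2,3]
  2-simplices (1): [1,2,3]

Hence C_0 ≅ Z^3, C_1 ≅ Z^3, C_2 ≅ Z^1.

Boundary ∂_1: C_1 → C_0 maps an edge to its endpoints' difference, ∂[p,q] = q − p.
The 3×3 boundary matrix has rank 2 and Smith normal form diag(1,1).

Boundary ∂_2: C_2 → C_1 sends each 2-simplex [p,q,r] to [q,r] − [p,r] + [p,q]. For instance
  ∂[1,2,3] = [2,3] − [1,3] + [1,2].
As a 3×1 matrix over Z this has rank 1, with invariant factors (1).

From H_k ≅ ker(∂_k) / im(∂_{k+1}) we obtain:

  H_1: rank ker ∂_1 − rank ∂_2 = (3 − 2) − 1 = 0, and the invariant factors of ∂_2 are all 1, so H_1 ≅ 0.

H_1 ≅ 0.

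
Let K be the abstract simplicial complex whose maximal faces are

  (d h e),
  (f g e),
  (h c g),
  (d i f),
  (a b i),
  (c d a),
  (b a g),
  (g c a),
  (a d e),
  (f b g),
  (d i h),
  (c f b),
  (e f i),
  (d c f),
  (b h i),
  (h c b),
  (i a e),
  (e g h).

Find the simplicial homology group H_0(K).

K has 9 vertices, 27 edges, 18 triangles.
rank ∂_0 = 0, rank ∂_1 = 8 ⇒ b_0 = 9 − 0 − 8 = 1; all invariant factors of ∂_1 are 1 so no torsion. So H_0 ≅ Z.

H_0 = Z.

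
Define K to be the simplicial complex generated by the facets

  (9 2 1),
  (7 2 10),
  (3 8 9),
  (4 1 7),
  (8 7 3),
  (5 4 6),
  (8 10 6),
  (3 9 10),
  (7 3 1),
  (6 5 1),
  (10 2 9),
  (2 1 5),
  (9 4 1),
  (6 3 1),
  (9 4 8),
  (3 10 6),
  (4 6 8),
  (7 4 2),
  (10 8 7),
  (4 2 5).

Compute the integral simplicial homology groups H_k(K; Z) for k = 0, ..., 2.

H_0 ≅ Z,  H_1 ≅ Z ⊕ Z_2,  H_2 = 0.

We work with the vertex ordering 1 < 2 < 3 < 4 < 5 < 6 < 7 < 8 < 9 < 10. The simplices of K, each written with vertices in increasing order, are:

  0-simplices (10): [1], [2], [3], [4], [5], [6], [7], [8], [9], [10]
  1-simplices (30): (30 of them)
  2-simplices (20): (20 of them)

so the chain groups are C_0 ≅ Z^10, C_1 ≅ Z^30, C_2 ≅ Z^20.

Boundary ∂_1: C_1 → C_0 sends each edge [p,q] (with p < q) to q − p.
As a 10×30 matrix over Z this has rank 9, with invariant factors (1,1,1,1,1,1,1,1,1).

The boundary map ∂_2: C_2 → C_1 acts by ∂[p,q,r] = [q,r] − [p,r] + [p,q]. For instance
  ∂[2,4,7] = [4,7] − [2,7] + [2,4],
  ∂[4,8,9] = [8,9] − [4,9] + [4,8].
As a 30×20 matrix over Z this has rank 20, with invariant factors (1,1,1,1,1,1,1,1,1,1,1,1,1,1,1,1,1,1,1,2).

Reading off H_k = ker ∂_k / im ∂_{k+1}:

  H_0: rank C_0 − rank ∂_1 = 10 − 9 = 1, and the invariant factors of ∂_1 are all 1, so H_0 = Z.
  H_1: rank ker ∂_1 − rank ∂_2 = (30 − 9) − 20 = 1, and ∂_2 has invariant factor 2 > 1, so H_1 = Z ⊕ Z_2.
  H_2: rank ker ∂_2 − rank ∂_3 = (20 − 20) − 0 = 0, and there is no ∂_3, so H_2 = 0.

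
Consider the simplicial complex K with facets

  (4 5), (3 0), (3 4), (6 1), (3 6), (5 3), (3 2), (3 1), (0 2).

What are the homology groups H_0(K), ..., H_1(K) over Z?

H_0 = Z,  H_1 = Z^3.

Order the vertices as 0 < 1 < 2 < 3 < 4 < 5 < 6. Listing each simplex with vertices in this order, K has dimension 1 with simplices:

  0-simplices (7): [0], [1], [2], [3], [4], [5], [6]
  1-simplices (9): [0,2], [0,3], [1,3], [1,6], [2,3], [3,4], [3,5], [3,6], [4,5]

so the chain groups are C_0 ≅ Z^7, C_1 ≅ Z^9.

The boundary map ∂_1: C_1 → C_0 maps an edge to its endpoints' difference, ∂[p,q] = q − p. For instance
  ∂[1,6] = [6] − [1].
The resulting 7×9 matrix has rank 6, and its Smith normal form has invariant factors (1,1,1,1,1,1).

Now H_k = ker ∂_k / im ∂_{k+1}, so:

  H_0: rank C_0 − rank ∂_1 = 7 − 6 = 1, and the invariant factors of ∂_1 are all 1, so H_0 = Z.
  H_1: rank ker ∂_1 − rank ∂_2 = (9 − 6) − 0 = 3, and there is no ∂_2, so H_1 = Z^3.

(K is a triangulation of a wedge of 3 circles.)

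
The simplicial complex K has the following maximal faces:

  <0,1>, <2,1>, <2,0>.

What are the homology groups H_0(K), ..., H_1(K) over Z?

H_0 = Z,  H_1 = Z.

Order the vertices as 0 < 1 < 2. Listing each simplex with vertices in this order, K has dimension 1 with simplices:

  0-simplices (3): [0], [1], [2]
  1-simplices (3): [0,1], [0,2], [1,2]

so the chain groups are C_0 ≅ Z^3, C_1 ≅ Z^3.

The boundary map ∂_1: C_1 → C_0 is given by ∂[p,q] = [q] − [p]. For instance
  ∂[1,2] = [2] − [1].
This gives a 3×3 integer matrix of rank 2; reducing to Smith normal form yields diagonal entries (1,1).

Computing H_k = (kernel of ∂_k) / (image of ∂_{k+1}):

  H_0: rank C_0 − rank ∂_1 = 3 − 2 = 1, and the invariant factors of ∂_1 are all 1, so H_0 = Z.
  H_1: rank ker ∂_1 − rank ∂_2 = (3 − 2) − 0 = 1, and there is no ∂_2, so H_1 = Z.

(K is a triangulation of the circle S^1.)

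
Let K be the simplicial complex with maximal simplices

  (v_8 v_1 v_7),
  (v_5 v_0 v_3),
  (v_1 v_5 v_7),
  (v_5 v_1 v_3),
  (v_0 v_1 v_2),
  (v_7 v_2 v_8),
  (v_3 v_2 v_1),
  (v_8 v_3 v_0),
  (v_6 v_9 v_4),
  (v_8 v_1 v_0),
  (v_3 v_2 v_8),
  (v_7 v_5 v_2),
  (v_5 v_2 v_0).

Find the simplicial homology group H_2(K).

H_2 = 0.

Order the vertices as v_0 < v_1 < v_2 < v_3 < v_4 < v_5 < v_6 < v_7 < v_8 < v_9. Listing each simplex with vertices in this order, K has dimension 2 with simplices:

  0-simplices (10): [v_0], [v_1], [v_2], [v_3], [v_4], [v_5], [v_6], [v_7], [v_8], [v_9]
  1-simplices (21): (21 of them)
  2-simplices (13): (13 of them)

Hence C_0 ≅ Z^10, C_1 ≅ Z^21, C_2 ≅ Z^13.

∂_1: C_1 → C_0 maps an edge to its endpoints' difference, ∂[p,q] = q − p. For instance
  ∂[v_4,v_9] = [v_9] − [v_4].
The 10×21 boundary matrix has rank 8 and Smith normal form diag(1,1,1,1,1,1,1,1).

Boundary ∂_2: C_2 → C_1 sends each 2-simplex [p,q,r] to [q,r] − [p,r] + [p,q]. For instance
  ∂[v_2,v_7,v_8] = [v_7,v_8] − [v_2,v_8] + [v_2,v_7],
  ∂[v_2,v_5,v_7] = [v_5,v_7] − [v_2,v_7] + [v_2,v_5].
As a 21×13 matrix over Z this has rank 13, with invariant factors (1,1,1,1,1,1,1,1,1,1,1,1,2).

Reading off H_k = ker ∂_k / im ∂_{k+1}:

  H_2: rank ker ∂_2 − rank ∂_3 = (13 − 13) − 0 = 0, and there is no ∂_3, so H_2 ≅ 0.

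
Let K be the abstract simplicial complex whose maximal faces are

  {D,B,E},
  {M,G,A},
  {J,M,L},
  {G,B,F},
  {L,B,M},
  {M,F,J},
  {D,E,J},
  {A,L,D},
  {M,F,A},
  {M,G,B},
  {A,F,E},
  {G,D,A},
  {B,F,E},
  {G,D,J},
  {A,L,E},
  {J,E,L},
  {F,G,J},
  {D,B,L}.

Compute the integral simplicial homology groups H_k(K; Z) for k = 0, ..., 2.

H_0 ≅ Z,  H_1 ≅ Z ⊕ Z/2,  H_2 = 0.

Take the total order A < B < D < E < F < G < J < L < M on the vertex set. Then K (dimension 2) consists of the simplices:

  0-simplices (9): A, B, D, E, F, G, J, L, M
  1-simplices (27): AD, AE, AF, AG, AL, AM, BD, BE, BF, BG, BL, BM, DE, DG, DJ, DL, EF, EJ, EL, FG, FJ, FM, GJ, GM, JL, JM, LM
  2-simplices (18): ADG, ADL, AEF, AEL, AFM, AGM, BDE, BDL, BEF, BFG, BGM, BLM, DEJ, DGJ, EJL, FGJ, FJM, JLM

so the chain groups are C_0 ≅ Z^9, C_1 ≅ Z^27, C_2 ≅ Z^18.

∂_1: C_1 → C_0 is given by ∂[p,q] = [q] − [p]. For instance
  ∂BE = E − B.
The 9×27 boundary matrix has rank 8 and Smith normal form diag(1,1,1,1,1,1,1,1).

The boundary map ∂_2: C_2 → C_1 acts by ∂[p,q,r] = [q,r] − [p,r] + [p,q]. For instance
  ∂FGJ = GJ − FJ + FG,
  ∂BLM = LM − BM + BL.
This gives a 27×18 integer matrix of rank 18; reducing to Smith normal form yields diagonal entries (1,1,1,1,1,1,1,1,1,1,1,1,1,1,1,1,1,2).

Computing H_k = (kernel of ∂_k) / (image of ∂_{k+1}):

  H_0: rank C_0 − rank ∂_1 = 9 − 8 = 1, and the invariant factors of ∂_1 are all 1, so H_0 = Z.
  H_1: rank ker ∂_1 − rank ∂_2 = (27 − 8) − 18 = 1, and ∂_2 has invariant factor 2 > 1, so H_1 = Z ⊕ Z/2.
  H_2: rank ker ∂_2 − rank ∂_3 = (18 − 18) − 0 = 0, and there is no ∂_3, so H_2 = 0.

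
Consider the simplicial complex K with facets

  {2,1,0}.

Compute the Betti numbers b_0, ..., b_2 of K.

Fix the vertex order 0 < 1 < 2 and write every simplex with vertices in increasing order. Then dim K = 2 and the simplices of K are:

  0-simplices (3): [0], [1], [2]
  1-simplices (3): [0,1], [0,2], [1,2]
  2-simplices (1): [0,1,2]

so the chain groups are C_0 ≅ Z^3, C_1 ≅ Z^3, C_2 ≅ Z^1.

∂_1: C_1 → C_0 maps an edge to its endpoints' difference, ∂[p,q] = q − p. For instance
  ∂[0,2] = [2] − [0].
This gives a 3×3 integer matrix of rank 2; reducing to Smith normal form yields diagonal entries (1,1).

Boundary ∂_2: C_2 → C_1 sends each 2-simplex [p,q,r] to [q,r] − [p,r] + [p,q]. For instance
  ∂[0,1,2] = [1,2] − [0,2] + [0,1].
As a 3×1 matrix over Z this has rank 1, with invariant factors (1).

Reading off H_k = ker ∂_k / im ∂_{k+1}:

  H_0: rank C_0 − rank ∂_1 = 3 − 2 = 1, and the invariant factors of ∂_1 are all 1, so H_0 ≅ Z.
  H_1: rank ker ∂_1 − rank ∂_2 = (3 − 2) − 1 = 0, and the invariant factors of ∂_2 are all 1, so H_1 ≅ 0.
  H_2: rank ker ∂_2 − rank ∂_3 = (1 − 1) − 0 = 0, and there is no ∂_3, so H_2 ≅ 0.

As a check, the Euler characteristic is 3 − 3 + 1 = 1, which agrees with 1 − 0 + 0 = 1.
(K is a triangulation of the 2-simplex.)

Hence the Betti numbers are b_0 = 1, b_1 = 0, b_2 = 0.

b_0 = 1, b_1 = 0, b_2 = 0.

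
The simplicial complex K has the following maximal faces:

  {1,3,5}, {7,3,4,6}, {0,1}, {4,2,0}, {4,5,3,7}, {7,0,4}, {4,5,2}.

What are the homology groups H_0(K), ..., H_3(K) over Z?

H_0 = Z,  H_1 = Z,  H_2 = 0,  H_3 = 0.

Take the total order 0 < 1 < 2 < 3 < 4 < 5 < 6 < 7 on the vertex set. Then K (dimension 3) consists of the simplices:

  0-simplices (8): [0], [1], [2], [3], [4], [5], [6], [7]
  1-simplices (17): [0,1], [0,2], [0,4], [0,7], [1,3], [1,5], [2,4], [2,5], [3,4], [3,5], [3,6], [3,7], [4,5], [4,6], [4,7], [5,7], [6,7]
  2-simplices (11): [0,2,4], [0,4,7], [1,3,5], [2,4,5], [3,4,5], [3,4,6], [3,4,7], [3,5,7], [3,6,7], [4,5,7], [4,6,7]
  3-simplices (2): [3,4,5,7], [3,4,6,7]

so the chain groups are C_0 ≅ Z^8, C_1 ≅ Z^17, C_2 ≅ Z^11, C_3 ≅ Z^2.

∂_1: C_1 → C_0 sends each edge [p,q] (with p < q) to q − p. For instance
  ∂[0,1] = [1] − [0].
The 8×17 boundary matrix has rank 7 and Smith normal form diag(1,1,1,1,1,1,1).

The boundary map ∂_2: C_2 → C_1 acts by ∂[p,q,r] = [q,r] − [p,r] + [p,q]. For instance
  ∂[0,4,7] = [4,7] − [0,7] + [0,4],
  ∂[3,4,7] = [4,7] − [3,7] + [3,4].
The resulting 17×11 matrix has rank 9, and its Smith normal form has invariant factors (1,1,1,1,1,1,1,1,1).

The boundary map ∂_3: C_3 → C_2 sends each 3-simplex σ to the alternating sum Σ_i (−1)^i (σ with its i-th vertex removed). For instance
  ∂[3,4,6,7] = [4,6,7] − [3,6,7] + [3,4,7] − [3,4,6],
  ∂[3,4,5,7] = [4,5,7] − [3,5,7] + [3,4,7] − [3,4,5].
This gives a 11×2 integer matrix of rank 2; reducing to Smith normal form yields diagonal entries (1,1).

Reading off H_k = ker ∂_k / im ∂_{k+1}:

  H_0: rank C_0 − rank ∂_1 = 8 − 7 = 1, and the invariant factors of ∂_1 are all 1, so H_0 ≅ Z.
  H_1: rank ker ∂_1 − rank ∂_2 = (17 − 7) − 9 = 1, and the invariant factors of ∂_2 are all 1, so H_1 ≅ Z.
  H_2: rank ker ∂_2 − rank ∂_3 = (11 − 9) − 2 = 0, and the invariant factors of ∂_3 are all 1, so H_2 ≅ 0.
  H_3: rank ker ∂_3 − rank ∂_4 = (2 − 2) − 0 = 0, and there is no ∂_4, so H_3 ≅ 0.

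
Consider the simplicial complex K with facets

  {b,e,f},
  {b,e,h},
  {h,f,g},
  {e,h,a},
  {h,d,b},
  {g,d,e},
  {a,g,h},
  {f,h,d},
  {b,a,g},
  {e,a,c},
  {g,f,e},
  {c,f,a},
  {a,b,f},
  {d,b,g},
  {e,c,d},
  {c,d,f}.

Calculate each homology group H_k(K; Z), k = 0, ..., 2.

Take the total order a < b < c < d < e < f < g < h on the vertex set. Then K (dimension 2) consists of the simplices:

  0-simplices (8): a, b, c, d, e, f, g, h
  1-simplices (24): ab, ac, ae, af, ag, ah, bd, be, bf, bg, bh, cd, ce, cf, de, df, dg, dh, ef, eg, eh, fg, fh, gh
  2-simplices (16): abf, abg, ace, acf, aeh, agh, bdg, bdh, bef, beh, cde, cdf, deg, dfh, efg, fgh

giving chain groups C_0 ≅ Z^8, C_1 ≅ Z^24, C_2 ≅ Z^16.

Boundary ∂_1: C_1 → C_0 is given by ∂[p,q] = [q] − [p].
This gives a 8×24 integer matrix of rank 7; reducing to Smith normal form yields diagonal entries (1,1,1,1,1,1,1).

Boundary ∂_2: C_2 → C_1 sends each 2-simplex [p,q,r] to [q,r] − [p,r] + [p,q]. For instance
  ∂efg = fg − eg + ef,
  ∂aeh = eh − ah + ae.
The 24×16 boundary matrix has rank 15 and Smith normal form diag(1,1,1,1,1,1,1,1,1,1,1,1,1,1,1).

Computing H_k = (kernel of ∂_k) / (image of ∂_{k+1}):

  H_0: rank C_0 − rank ∂_1 = 8 − 7 = 1, and the invariant factors of ∂_1 are all 1, so H_0 ≅ Z.
  H_1: rank ker ∂_1 − rank ∂_2 = (24 − 7) − 15 = 2, and the invariant factors of ∂_2 are all 1, so H_1 ≅ Z^2.
  H_2: rank ker ∂_2 − rank ∂_3 = (16 − 15) − 0 = 1, and there is no ∂_3, so H_2 ≅ Z.

(K is a triangulation of the torus T^2.)

H_0 ≅ Z,  H_1 ≅ Z^2,  H_2 ≅ Z.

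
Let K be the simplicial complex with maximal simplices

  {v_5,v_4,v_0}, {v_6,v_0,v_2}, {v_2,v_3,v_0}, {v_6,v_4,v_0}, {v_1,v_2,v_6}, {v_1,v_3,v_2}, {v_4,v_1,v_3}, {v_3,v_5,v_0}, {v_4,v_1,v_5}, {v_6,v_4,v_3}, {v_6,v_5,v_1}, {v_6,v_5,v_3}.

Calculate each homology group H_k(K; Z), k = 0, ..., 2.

We work with the vertex ordering v_0 < v_1 < v_2 < v_3 < v_4 < v_5 < v_6. The simplices of K, each written with vertices in increasing order, are:

  0-simplices (7): [v_0], [v_1], [v_2], [v_3], [v_4], [v_5], [v_6]
  1-simplices (18): (18 of them)
  2-simplices (12): (12 of them)

Hence C_0 ≅ Z^7, C_1 ≅ Z^18, C_2 ≅ Z^12.

The boundary map ∂_1: C_1 → C_0 is given by ∂[p,q] = [q] − [p]. For instance
  ∂[v_3,v_4] = [v_4] − [v_3].
The resulting 7×18 matrix has rank 6, and its Smith normal form has invariant factors (1,1,1,1,1,1).

Boundary ∂_2: C_2 → C_1 maps a triangle to the signed sum of its edges. For instance
  ∂[v_0,v_3,v_5] = [v_3,v_5] − [v_0,v_5] + [v_0,v_3],
  ∂[v_1,v_5,v_6] = [v_5,v_6] − [v_1,v_6] + [v_1,v_5].
The 18×12 boundary matrix has rank 12 and Smith normal form diag(1,1,1,1,1,1,1,1,1,1,1,2).

Reading off H_k = ker ∂_k / im ∂_{k+1}:

  H_0: rank C_0 − rank ∂_1 = 7 − 6 = 1, and the invariant factors of ∂_1 are all 1, so H_0 ≅ Z.
  H_1: rank ker ∂_1 − rank ∂_2 = (18 − 6) − 12 = 0, and ∂_2 has invariant factor 2 > 1, so H_1 ≅ Z/2.
  H_2: rank ker ∂_2 − rank ∂_3 = (12 − 12) − 0 = 0, and there is no ∂_3, so H_2 ≅ 0.

As a check, the Euler characteristic is 7 − 18 + 12 = 1, which agrees with 1 − 0 + 0 = 1.

H_0 ≅ Z,  H_1 ≅ Z/2,  H_2 = 0.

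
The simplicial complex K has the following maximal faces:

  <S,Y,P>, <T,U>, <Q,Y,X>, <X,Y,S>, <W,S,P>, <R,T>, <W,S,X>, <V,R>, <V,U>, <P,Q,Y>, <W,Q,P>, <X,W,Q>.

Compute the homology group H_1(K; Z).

H_1 = Z.

We work with the vertex ordering P < Q < R < S < T < U < V < W < X < Y. The simplices of K, each written with vertices in increasing order, are:

  0-simplices (10): P, Q, R, S, T, U, V, W, X, Y
  1-simplices (16): PQ, PS, PW, PY, QW, QX, QY, RT, RV, SW, SX, SY, TU, UV, WX, XY
  2-simplices (8): PQW, PQY, PSW, PSY, QWX, QXY, SWX, SXY

Hence C_0 ≅ Z^10, C_1 ≅ Z^16, C_2 ≅ Z^8.

The boundary map ∂_1: C_1 → C_0 sends each edge [p,q] (with p < q) to q − p.
The resulting 10×16 matrix has rank 8, and its Smith normal form has invariant factors (1,1,1,1,1,1,1,1).

Boundary ∂_2: C_2 → C_1 maps a triangle to the signed sum of its edges. For instance
  ∂PQW = QW − PW + PQ,
  ∂QXY = XY − QY + QX.
The resulting 16×8 matrix has rank 7, and its Smith normal form has invariant factors (1,1,1,1,1,1,1).

Now H_k = ker ∂_k / im ∂_{k+1}, so:

  H_1: rank ker ∂_1 − rank ∂_2 = (16 − 8) − 7 = 1, and the invariant factors of ∂_2 are all 1, so H_1 = Z.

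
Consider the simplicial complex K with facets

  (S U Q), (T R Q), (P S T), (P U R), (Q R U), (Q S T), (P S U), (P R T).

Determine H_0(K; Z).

Order the vertices as P < Q < R < S < T < U. Listing each simplex with vertices in this order, K has dimension 2 with simplices:

  0-simplices (6): P, Q, R, S, T, U
  1-simplices (12): PR, PS, PT, PU, QR, QS, QT, QU, RT, RU, ST, SU
  2-simplices (8): PRT, PRU, PST, PSU, QRT, QRU, QST, QSU

Hence C_0 ≅ Z^6, C_1 ≅ Z^12, C_2 ≅ Z^8.

Boundary ∂_1: C_1 → C_0 is given by ∂[p,q] = [q] − [p].
The resulting 6×12 matrix has rank 5, and its Smith normal form has invariant factors (1,1,1,1,1).

∂_2: C_2 → C_1 maps a triangle to the signed sum of its edges. For instance
  ∂QRT = RT − QT + QR,
  ∂PST = ST − PT + PS.
The resulting 12×8 matrix has rank 7, and its Smith normal form has invariant factors (1,1,1,1,1,1,1).

Now H_k = ker ∂_k / im ∂_{k+1}, so:

  H_0: rank C_0 − rank ∂_1 = 6 − 5 = 1, and the invariant factors of ∂_1 are all 1, so H_0 = Z.

(K is a triangulation of the 2-sphere S^2.)

H_0 = Z.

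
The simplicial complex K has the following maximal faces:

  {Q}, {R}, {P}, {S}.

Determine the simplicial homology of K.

H_0 ≅ Z^4.

Take the total order P < Q < R < S on the vertex set. Then K (dimension 0) consists of the simplices:

  0-simplices (4): P, Q, R, S

giving chain groups C_0 ≅ Z^4.

Now H_k = ker ∂_k / im ∂_{k+1}, so:

  H_0: rank C_0 − rank ∂_1 = 4 − 0 = 4, and there is no ∂_1, so H_0 ≅ Z^4.

(K is a triangulation of a set of 4 points.)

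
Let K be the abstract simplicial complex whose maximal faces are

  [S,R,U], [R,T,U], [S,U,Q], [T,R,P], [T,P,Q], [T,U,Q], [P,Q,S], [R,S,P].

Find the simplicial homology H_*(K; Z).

K has 6 vertices, 12 edges, 8 triangles.
rank ∂_0 = 0, rank ∂_1 = 5 ⇒ b_0 = 6 − 0 − 5 = 1; all invariant factors of ∂_1 are 1 so no torsion. So H_0 ≅ Z.
rank ∂_1 = 5, rank ∂_2 = 7 ⇒ b_1 = 12 − 5 − 7 = 0; all invariant factors of ∂_2 are 1 so no torsion. So H_1 ≅ 0.
rank ∂_2 = 7, rank ∂_3 = 0 ⇒ b_2 = 8 − 7 − 0 = 1. So H_2 ≅ Z.

H_0 = Z,  H_1 = 0,  H_2 = Z.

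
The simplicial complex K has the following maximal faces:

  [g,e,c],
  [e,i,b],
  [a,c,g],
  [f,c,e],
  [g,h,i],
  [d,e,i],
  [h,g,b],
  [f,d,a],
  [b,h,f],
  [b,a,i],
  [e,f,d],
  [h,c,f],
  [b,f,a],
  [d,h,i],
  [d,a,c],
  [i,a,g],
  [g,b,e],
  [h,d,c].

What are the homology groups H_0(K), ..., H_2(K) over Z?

Fix the vertex order a < b < c < d < e < f < g < h < i and write every simplex with vertices in increasing order. Then dim K = 2 and the simplices of K are:

  0-simplices (9): a, b, c, d, e, f, g, h, i
  1-simplices (27): ab, ac, ad, af, ag, ai, be, bf, bg, bh, bi, cd, ce, cf, cg, ch, de, df, dh, di, ef, eg, ei, fh, gh, gi, hi
  2-simplices (18): abf, abi, acd, acg, adf, agi, beg, bei, bfh, bgh, cdh, cef, ceg, cfh, def, dei, dhi, ghi

so the chain groups are C_0 ≅ Z^9, C_1 ≅ Z^27, C_2 ≅ Z^18.

Boundary ∂_1: C_1 → C_0 is given by ∂[p,q] = [q] − [p]. For instance
  ∂gh = h − g.
This gives a 9×27 integer matrix of rank 8; reducing to Smith normal form yields diagonal entries (1,1,1,1,1,1,1,1).

∂_2: C_2 → C_1 maps a triangle to the signed sum of its edges. For instance
  ∂bgh = gh − bh + bg,
  ∂bei = ei − bi + be.
This gives a 27×18 integer matrix of rank 18; reducing to Smith normal form yields diagonal entries (1,1,1,1,1,1,1,1,1,1,1,1,1,1,1,1,1,2).

From H_k ≅ ker(∂_k) / im(∂_{k+1}) we obtain:

  H_0: rank C_0 − rank ∂_1 = 9 − 8 = 1, and the invariant factors of ∂_1 are all 1, so H_0 = Z.
  H_1: rank ker ∂_1 − rank ∂_2 = (27 − 8) − 18 = 1, and ∂_2 has invariant factor 2 > 1, so H_1 = Z ⊕ Z/2.
  H_2: rank ker ∂_2 − rank ∂_3 = (18 − 18) − 0 = 0, and there is no ∂_3, so H_2 = 0.

(K is a triangulation of the Klein bottle.)

H_0 = Z,  H_1 = Z ⊕ Z/2,  H_2 = 0.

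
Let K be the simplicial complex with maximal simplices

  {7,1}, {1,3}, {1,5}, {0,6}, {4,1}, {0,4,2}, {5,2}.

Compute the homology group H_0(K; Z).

H_0 = Z.

Order the vertices as 0 < 1 < 2 < 3 < 4 < 5 < 6 < 7. Listing each simplex with vertices in this order, K has dimension 2 with simplices:

  0-simplices (8): [0], [1], [2], [3], [4], [5], [6], [7]
  1-simplices (9): [0,2], [0,4], [0,6], [1,3], [1,4], [1,5], [1,7], [2,4], [2,5]
  2-simplices (1): [0,2,4]

Hence C_0 ≅ Z^8, C_1 ≅ Z^9, C_2 ≅ Z^1.

The boundary map ∂_1: C_1 → C_0 maps an edge to its endpoints' difference, ∂[p,q] = q − p. For instance
  ∂[0,6] = [6] − [0].
The resulting 8×9 matrix has rank 7, and its Smith normal form has invariant factors (1,1,1,1,1,1,1).

Boundary ∂_2: C_2 → C_1 sends each 2-simplex [p,q,r] to [q,r] − [p,r] + [p,q]. For instance
  ∂[0,2,4] = [2,4] − [0,4] + [0,2].
The resulting 9×1 matrix has rank 1, and its Smith normal form has invariant factors (1).

Computing H_k = (kernel of ∂_k) / (image of ∂_{k+1}):

  H_0: rank C_0 − rank ∂_1 = 8 − 7 = 1, and the invariant factors of ∂_1 are all 1, so H_0 ≅ Z.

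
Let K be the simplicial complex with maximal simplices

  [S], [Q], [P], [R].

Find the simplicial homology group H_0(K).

H_0 ≅ Z^4.

Fix the vertex order P < Q < R < S and write every simplex with vertices in increasing order. Then dim K = 0 and the simplices of K are:

  0-simplices (4): P, Q, R, S

so the chain groups are C_0 ≅ Z^4.

From H_k ≅ ker(∂_k) / im(∂_{k+1}) we obtain:

  H_0: rank C_0 − rank ∂_1 = 4 − 0 = 4, and there is no ∂_1, so H_0 = Z^4.

(K is a triangulation of a set of 4 points.)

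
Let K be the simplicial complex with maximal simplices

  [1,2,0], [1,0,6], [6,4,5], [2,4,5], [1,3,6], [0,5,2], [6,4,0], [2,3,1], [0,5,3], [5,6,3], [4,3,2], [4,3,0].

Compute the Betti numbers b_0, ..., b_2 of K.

b_0 = 1, b_1 = 0, b_2 = 0.

We work with the vertex ordering 0 < 1 < 2 < 3 < 4 < 5 < 6. The simplices of K, each written with vertices in increasing order, are:

  0-simplices (7): [0], [1], [2], [3], [4], [5], [6]
  1-simplices (18): [0,1], [0,2], [0,3], [0,4], [0,5], [0,6], [1,2], [1,3], [1,6], [2,3], [2,4], [2,5], [3,4], [3,5], [3,6], [4,5], [4,6], [5,6]
  2-simplices (12): [0,1,2], [0,1,6], [0,2,5], [0,3,4], [0,3,5], [0,4,6], [1,2,3], [1,3,6], [2,3,4], [2,4,5], [3,5,6], [4,5,6]

Hence C_0 ≅ Z^7, C_1 ≅ Z^18, C_2 ≅ Z^12.

∂_1: C_1 → C_0 is given by ∂[p,q] = [q] − [p]. For instance
  ∂[3,5] = [5] − [3].
As a 7×18 matrix over Z this has rank 6, with invariant factors (1,1,1,1,1,1).

Boundary ∂_2: C_2 → C_1 acts by ∂[p,q,r] = [q,r] − [p,r] + [p,q]. For instance
  ∂[2,4,5] = [4,5] − [2,5] + [2,4],
  ∂[0,3,4] = [3,4] − [0,4] + [0,3].
The resulting 18×12 matrix has rank 12, and its Smith normal form has invariant factors (1,1,1,1,1,1,1,1,1,1,1,2).

Reading off H_k = ker ∂_k / im ∂_{k+1}:

  H_0: rank C_0 − rank ∂_1 = 7 − 6 = 1, and the invariant factors of ∂_1 are all 1, so H_0 ≅ Z.
  H_1: rank ker ∂_1 − rank ∂_2 = (18 − 6) − 12 = 0, and ∂_2 has invariant factor 2 > 1, so H_1 ≅ Z/2Z.
  H_2: rank ker ∂_2 − rank ∂_3 = (12 − 12) − 0 = 0, and there is no ∂_3, so H_2 ≅ 0.

As a check, the Euler characteristic is 7 − 18 + 12 = 1, which agrees with 1 − 0 + 0 = 1.
(K is a triangulation of the real projective plane RP^2.)

Hence the Betti numbers are b_0 = 1, b_1 = 0, b_2 = 0.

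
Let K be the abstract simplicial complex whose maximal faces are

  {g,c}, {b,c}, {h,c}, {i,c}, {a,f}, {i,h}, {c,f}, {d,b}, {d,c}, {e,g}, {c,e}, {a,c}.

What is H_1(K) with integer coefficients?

Fix the vertex order a < b < c < d < e < f < g < h < i and write every simplex with vertices in increasing order. Then dim K = 1 and the simplices of K are:

  0-simplices (9): a, b, c, d, e, f, g, h, i
  1-simplices (12): ac, af, bc, bd, cd, ce, cf, cg, ch, ci, eg, hi

giving chain groups C_0 ≅ Z^9, C_1 ≅ Z^12.

Boundary ∂_1: C_1 → C_0 maps an edge to its endpoints' difference, ∂[p,q] = q − p. For instance
  ∂bd = d − b.
The resulting 9×12 matrix has rank 8, and its Smith normal form has invariant factors (1,1,1,1,1,1,1,1).

Now H_k = ker ∂_k / im ∂_{k+1}, so:

  H_1: rank ker ∂_1 − rank ∂_2 = (12 − 8) − 0 = 4, and there is no ∂_2, so H_1 ≅ Z^4.

H_1 = Z^4.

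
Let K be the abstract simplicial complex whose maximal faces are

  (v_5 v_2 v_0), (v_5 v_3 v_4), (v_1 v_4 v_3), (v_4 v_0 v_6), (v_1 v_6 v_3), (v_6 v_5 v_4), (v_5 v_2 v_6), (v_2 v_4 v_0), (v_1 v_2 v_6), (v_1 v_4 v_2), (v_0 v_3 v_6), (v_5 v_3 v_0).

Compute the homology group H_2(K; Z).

Take the total order v_0 < v_1 < v_2 < v_3 < v_4 < v_5 < v_6 on the vertex set. Then K (dimension 2) consists of the simplices:

  0-simplices (7): [v_0], [v_1], [v_2], [v_3], [v_4], [v_5], [v_6]
  1-simplices (18): (18 of them)
  2-simplices (12): (12 of them)

giving chain groups C_0 ≅ Z^7, C_1 ≅ Z^18, C_2 ≅ Z^12.

∂_1: C_1 → C_0 sends each edge [p,q] (with p < q) to q − p. For instance
  ∂[v_3,v_6] = [v_6] − [v_3].
The 7×18 boundary matrix has rank 6 and Smith normal form diag(1,1,1,1,1,1).

∂_2: C_2 → C_1 maps a triangle to the signed sum of its edges. For instance
  ∂[v_3,v_4,v_5] = [v_4,v_5] − [v_3,v_5] + [v_3,v_4],
  ∂[v_0,v_2,v_5] = [v_2,v_5] − [v_0,v_5] + [v_0,v_2].
As a 18×12 matrix over Z this has rank 12, with invariant factors (1,1,1,1,1,1,1,1,1,1,1,2).

From H_k ≅ ker(∂_k) / im(∂_{k+1}) we obtain:

  H_2: rank ker ∂_2 − rank ∂_3 = (12 − 12) − 0 = 0, and there is no ∂_3, so H_2 = 0.

H_2 = 0.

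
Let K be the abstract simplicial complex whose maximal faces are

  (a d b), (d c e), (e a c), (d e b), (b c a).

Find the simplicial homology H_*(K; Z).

H_0 = Z,  H_1 = Z,  H_2 = 0.

Fix the vertex order a < b < c < d < e and write every simplex with vertices in increasing order. Then dim K = 2 and the simplices of K are:

  0-simplices (5): a, b, c, d, e
  1-simplices (10): ab, ac, ad, ae, bc, bd, be, cd, ce, de
  2-simplices (5): abc, abd, ace, bde, cde

giving chain groups C_0 ≅ Z^5, C_1 ≅ Z^10, C_2 ≅ Z^5.

Boundary ∂_1: C_1 → C_0 sends each edge [p,q] (with p < q) to q − p. For instance
  ∂cd = d − c.
As a 5×10 matrix over Z this has rank 4, with invariant factors (1,1,1,1).

The boundary map ∂_2: C_2 → C_1 maps a triangle to the signed sum of its edges. For instance
  ∂cde = de − ce + cd,
  ∂abc = bc − ac + ab.
As a 10×5 matrix over Z this has rank 5, with invariant factors (1,1,1,1,1).

Now H_k = ker ∂_k / im ∂_{k+1}, so:

  H_0: rank C_0 − rank ∂_1 = 5 − 4 = 1, and the invariant factors of ∂_1 are all 1, so H_0 ≅ Z.
  H_1: rank ker ∂_1 − rank ∂_2 = (10 − 4) − 5 = 1, and the invariant factors of ∂_2 are all 1, so H_1 ≅ Z.
  H_2: rank ker ∂_2 − rank ∂_3 = (5 − 5) − 0 = 0, and there is no ∂_3, so H_2 ≅ 0.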